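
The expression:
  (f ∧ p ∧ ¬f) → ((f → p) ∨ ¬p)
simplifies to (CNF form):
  True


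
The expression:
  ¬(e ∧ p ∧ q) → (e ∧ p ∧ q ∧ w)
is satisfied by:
  {p: True, e: True, q: True}


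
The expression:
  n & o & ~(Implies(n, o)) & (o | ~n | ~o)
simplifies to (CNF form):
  False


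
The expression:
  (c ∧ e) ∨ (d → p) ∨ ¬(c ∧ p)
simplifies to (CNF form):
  True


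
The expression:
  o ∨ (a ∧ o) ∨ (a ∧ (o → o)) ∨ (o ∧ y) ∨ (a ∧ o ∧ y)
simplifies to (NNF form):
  a ∨ o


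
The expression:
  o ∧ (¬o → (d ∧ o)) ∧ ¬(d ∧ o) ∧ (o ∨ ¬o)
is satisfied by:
  {o: True, d: False}


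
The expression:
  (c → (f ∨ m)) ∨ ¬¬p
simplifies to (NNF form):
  f ∨ m ∨ p ∨ ¬c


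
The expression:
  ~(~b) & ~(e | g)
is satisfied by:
  {b: True, g: False, e: False}


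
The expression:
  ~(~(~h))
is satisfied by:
  {h: False}


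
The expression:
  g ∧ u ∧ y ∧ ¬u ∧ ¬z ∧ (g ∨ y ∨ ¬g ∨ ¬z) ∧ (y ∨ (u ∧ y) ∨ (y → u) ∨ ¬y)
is never true.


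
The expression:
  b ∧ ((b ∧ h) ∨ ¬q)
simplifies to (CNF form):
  b ∧ (h ∨ ¬q)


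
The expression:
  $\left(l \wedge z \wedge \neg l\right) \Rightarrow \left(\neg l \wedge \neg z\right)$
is always true.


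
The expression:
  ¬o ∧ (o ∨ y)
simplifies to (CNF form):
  y ∧ ¬o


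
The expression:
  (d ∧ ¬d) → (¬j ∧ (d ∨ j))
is always true.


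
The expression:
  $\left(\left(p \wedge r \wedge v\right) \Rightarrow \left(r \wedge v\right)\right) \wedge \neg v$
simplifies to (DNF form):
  $\neg v$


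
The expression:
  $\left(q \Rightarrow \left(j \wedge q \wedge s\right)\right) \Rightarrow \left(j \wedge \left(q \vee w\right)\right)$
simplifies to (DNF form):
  $q \vee \left(j \wedge w\right)$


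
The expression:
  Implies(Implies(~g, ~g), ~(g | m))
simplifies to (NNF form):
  ~g & ~m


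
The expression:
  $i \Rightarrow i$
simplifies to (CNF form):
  $\text{True}$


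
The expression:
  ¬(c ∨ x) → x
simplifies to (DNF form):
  c ∨ x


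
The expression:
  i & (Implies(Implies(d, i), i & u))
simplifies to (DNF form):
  i & u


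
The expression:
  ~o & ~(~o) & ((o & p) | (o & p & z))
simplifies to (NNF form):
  False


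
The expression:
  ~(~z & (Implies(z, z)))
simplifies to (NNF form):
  z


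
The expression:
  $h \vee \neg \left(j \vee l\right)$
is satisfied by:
  {h: True, j: False, l: False}
  {h: True, l: True, j: False}
  {h: True, j: True, l: False}
  {h: True, l: True, j: True}
  {l: False, j: False, h: False}


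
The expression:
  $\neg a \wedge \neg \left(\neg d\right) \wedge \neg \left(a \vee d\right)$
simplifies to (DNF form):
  $\text{False}$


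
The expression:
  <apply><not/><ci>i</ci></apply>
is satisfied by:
  {i: False}


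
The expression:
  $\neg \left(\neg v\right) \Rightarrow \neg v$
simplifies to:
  $\neg v$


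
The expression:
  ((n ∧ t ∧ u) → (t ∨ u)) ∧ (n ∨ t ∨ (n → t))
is always true.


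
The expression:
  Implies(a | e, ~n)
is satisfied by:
  {e: False, n: False, a: False}
  {a: True, e: False, n: False}
  {e: True, a: False, n: False}
  {a: True, e: True, n: False}
  {n: True, a: False, e: False}


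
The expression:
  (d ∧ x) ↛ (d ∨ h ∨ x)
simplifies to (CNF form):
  False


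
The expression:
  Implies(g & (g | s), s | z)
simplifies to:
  s | z | ~g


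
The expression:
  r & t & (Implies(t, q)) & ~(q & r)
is never true.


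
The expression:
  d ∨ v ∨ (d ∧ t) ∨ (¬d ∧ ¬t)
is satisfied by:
  {v: True, d: True, t: False}
  {v: True, t: False, d: False}
  {d: True, t: False, v: False}
  {d: False, t: False, v: False}
  {v: True, d: True, t: True}
  {v: True, t: True, d: False}
  {d: True, t: True, v: False}


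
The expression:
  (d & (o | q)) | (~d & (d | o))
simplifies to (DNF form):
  o | (d & q)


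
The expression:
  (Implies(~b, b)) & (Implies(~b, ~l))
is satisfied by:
  {b: True}


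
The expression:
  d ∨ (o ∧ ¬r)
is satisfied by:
  {d: True, o: True, r: False}
  {d: True, o: False, r: False}
  {r: True, d: True, o: True}
  {r: True, d: True, o: False}
  {o: True, r: False, d: False}


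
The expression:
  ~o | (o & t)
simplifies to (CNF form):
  t | ~o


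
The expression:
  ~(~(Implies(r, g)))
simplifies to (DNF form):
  g | ~r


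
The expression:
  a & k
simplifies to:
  a & k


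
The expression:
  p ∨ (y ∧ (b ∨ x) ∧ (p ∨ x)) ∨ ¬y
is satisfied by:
  {x: True, p: True, y: False}
  {x: True, p: False, y: False}
  {p: True, x: False, y: False}
  {x: False, p: False, y: False}
  {x: True, y: True, p: True}
  {x: True, y: True, p: False}
  {y: True, p: True, x: False}


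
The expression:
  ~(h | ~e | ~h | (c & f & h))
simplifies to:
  False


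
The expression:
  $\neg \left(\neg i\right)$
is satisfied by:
  {i: True}


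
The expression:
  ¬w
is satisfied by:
  {w: False}


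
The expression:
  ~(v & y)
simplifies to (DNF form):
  ~v | ~y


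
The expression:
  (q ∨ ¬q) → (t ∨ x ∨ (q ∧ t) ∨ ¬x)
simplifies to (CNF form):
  True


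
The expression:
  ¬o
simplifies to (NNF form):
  ¬o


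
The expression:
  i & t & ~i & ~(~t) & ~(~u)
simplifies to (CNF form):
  False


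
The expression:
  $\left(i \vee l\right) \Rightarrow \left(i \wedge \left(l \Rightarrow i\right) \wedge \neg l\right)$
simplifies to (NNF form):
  $\neg l$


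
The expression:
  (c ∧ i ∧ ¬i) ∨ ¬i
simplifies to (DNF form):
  ¬i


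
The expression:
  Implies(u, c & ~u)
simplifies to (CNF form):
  ~u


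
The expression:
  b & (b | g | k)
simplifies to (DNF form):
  b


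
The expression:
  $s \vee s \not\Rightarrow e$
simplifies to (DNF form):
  $s$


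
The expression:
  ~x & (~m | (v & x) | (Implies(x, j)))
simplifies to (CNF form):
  ~x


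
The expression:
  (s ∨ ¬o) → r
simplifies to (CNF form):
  (o ∨ r) ∧ (r ∨ ¬s)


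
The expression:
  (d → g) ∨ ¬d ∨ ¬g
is always true.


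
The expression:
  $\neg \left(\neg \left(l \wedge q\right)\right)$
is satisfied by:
  {q: True, l: True}


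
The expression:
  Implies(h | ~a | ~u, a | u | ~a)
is always true.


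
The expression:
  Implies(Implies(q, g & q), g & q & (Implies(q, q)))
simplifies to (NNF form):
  q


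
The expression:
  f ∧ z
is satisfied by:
  {z: True, f: True}


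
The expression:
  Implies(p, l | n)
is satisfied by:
  {n: True, l: True, p: False}
  {n: True, p: False, l: False}
  {l: True, p: False, n: False}
  {l: False, p: False, n: False}
  {n: True, l: True, p: True}
  {n: True, p: True, l: False}
  {l: True, p: True, n: False}


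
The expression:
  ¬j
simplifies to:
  ¬j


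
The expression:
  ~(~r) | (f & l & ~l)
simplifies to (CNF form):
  r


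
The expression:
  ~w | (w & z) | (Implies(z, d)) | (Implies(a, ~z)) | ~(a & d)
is always true.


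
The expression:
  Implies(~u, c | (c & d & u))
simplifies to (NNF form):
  c | u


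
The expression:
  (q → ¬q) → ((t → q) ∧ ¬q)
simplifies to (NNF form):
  q ∨ ¬t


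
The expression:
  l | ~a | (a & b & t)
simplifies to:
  l | ~a | (b & t)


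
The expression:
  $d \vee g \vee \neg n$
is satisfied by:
  {d: True, g: True, n: False}
  {d: True, g: False, n: False}
  {g: True, d: False, n: False}
  {d: False, g: False, n: False}
  {n: True, d: True, g: True}
  {n: True, d: True, g: False}
  {n: True, g: True, d: False}


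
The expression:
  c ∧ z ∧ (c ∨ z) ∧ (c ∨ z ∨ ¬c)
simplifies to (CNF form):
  c ∧ z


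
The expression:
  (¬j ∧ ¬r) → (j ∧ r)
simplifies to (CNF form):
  j ∨ r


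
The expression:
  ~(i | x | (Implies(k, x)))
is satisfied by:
  {k: True, x: False, i: False}


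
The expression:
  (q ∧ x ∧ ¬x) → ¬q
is always true.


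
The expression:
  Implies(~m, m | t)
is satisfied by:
  {t: True, m: True}
  {t: True, m: False}
  {m: True, t: False}


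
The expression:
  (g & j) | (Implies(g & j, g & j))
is always true.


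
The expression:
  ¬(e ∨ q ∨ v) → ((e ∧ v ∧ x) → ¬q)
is always true.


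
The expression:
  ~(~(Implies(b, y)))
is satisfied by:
  {y: True, b: False}
  {b: False, y: False}
  {b: True, y: True}


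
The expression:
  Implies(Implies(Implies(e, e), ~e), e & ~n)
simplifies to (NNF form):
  e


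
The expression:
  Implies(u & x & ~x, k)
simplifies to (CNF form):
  True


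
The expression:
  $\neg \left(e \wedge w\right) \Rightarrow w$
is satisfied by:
  {w: True}


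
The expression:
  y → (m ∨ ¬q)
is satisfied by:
  {m: True, q: False, y: False}
  {q: False, y: False, m: False}
  {y: True, m: True, q: False}
  {y: True, q: False, m: False}
  {m: True, q: True, y: False}
  {q: True, m: False, y: False}
  {y: True, q: True, m: True}


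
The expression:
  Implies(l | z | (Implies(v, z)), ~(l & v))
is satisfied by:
  {l: False, v: False}
  {v: True, l: False}
  {l: True, v: False}


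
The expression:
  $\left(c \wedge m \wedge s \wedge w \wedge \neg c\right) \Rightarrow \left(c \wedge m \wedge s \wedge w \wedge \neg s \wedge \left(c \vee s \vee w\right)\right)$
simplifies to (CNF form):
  $\text{True}$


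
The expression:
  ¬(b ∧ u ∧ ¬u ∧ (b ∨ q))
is always true.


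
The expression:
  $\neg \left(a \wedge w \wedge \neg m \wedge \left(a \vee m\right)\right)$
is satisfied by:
  {m: True, w: False, a: False}
  {w: False, a: False, m: False}
  {a: True, m: True, w: False}
  {a: True, w: False, m: False}
  {m: True, w: True, a: False}
  {w: True, m: False, a: False}
  {a: True, w: True, m: True}


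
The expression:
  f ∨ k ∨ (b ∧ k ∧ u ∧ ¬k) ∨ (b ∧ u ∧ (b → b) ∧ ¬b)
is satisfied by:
  {k: True, f: True}
  {k: True, f: False}
  {f: True, k: False}


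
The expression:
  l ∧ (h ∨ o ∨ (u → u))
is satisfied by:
  {l: True}


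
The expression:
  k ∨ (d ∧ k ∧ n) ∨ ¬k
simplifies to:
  True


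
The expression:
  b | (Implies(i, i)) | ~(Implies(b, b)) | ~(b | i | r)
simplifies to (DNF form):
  True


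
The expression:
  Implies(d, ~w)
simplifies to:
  ~d | ~w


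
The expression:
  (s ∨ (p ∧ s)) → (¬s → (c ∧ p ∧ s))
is always true.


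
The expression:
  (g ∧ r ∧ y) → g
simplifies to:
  True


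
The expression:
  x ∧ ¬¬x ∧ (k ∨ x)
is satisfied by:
  {x: True}


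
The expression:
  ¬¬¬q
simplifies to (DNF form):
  ¬q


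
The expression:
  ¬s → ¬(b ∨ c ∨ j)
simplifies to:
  s ∨ (¬b ∧ ¬c ∧ ¬j)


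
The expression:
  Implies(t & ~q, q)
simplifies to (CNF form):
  q | ~t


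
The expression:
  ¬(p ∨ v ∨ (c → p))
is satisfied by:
  {c: True, v: False, p: False}


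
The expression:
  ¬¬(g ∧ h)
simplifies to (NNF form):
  g ∧ h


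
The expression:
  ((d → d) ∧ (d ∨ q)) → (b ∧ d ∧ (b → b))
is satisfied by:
  {b: True, d: False, q: False}
  {d: False, q: False, b: False}
  {b: True, d: True, q: False}
  {b: True, q: True, d: True}


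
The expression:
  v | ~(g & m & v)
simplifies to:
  True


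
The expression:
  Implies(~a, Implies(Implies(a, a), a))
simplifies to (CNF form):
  a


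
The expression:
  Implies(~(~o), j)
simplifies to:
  j | ~o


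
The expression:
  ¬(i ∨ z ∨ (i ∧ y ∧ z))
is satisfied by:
  {i: False, z: False}


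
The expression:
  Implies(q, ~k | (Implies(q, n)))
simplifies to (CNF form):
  n | ~k | ~q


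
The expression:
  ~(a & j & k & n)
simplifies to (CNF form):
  ~a | ~j | ~k | ~n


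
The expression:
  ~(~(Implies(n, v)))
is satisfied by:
  {v: True, n: False}
  {n: False, v: False}
  {n: True, v: True}


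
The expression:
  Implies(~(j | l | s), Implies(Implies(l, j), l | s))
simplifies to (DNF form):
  j | l | s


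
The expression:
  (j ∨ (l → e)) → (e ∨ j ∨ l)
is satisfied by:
  {l: True, e: True, j: True}
  {l: True, e: True, j: False}
  {l: True, j: True, e: False}
  {l: True, j: False, e: False}
  {e: True, j: True, l: False}
  {e: True, j: False, l: False}
  {j: True, e: False, l: False}


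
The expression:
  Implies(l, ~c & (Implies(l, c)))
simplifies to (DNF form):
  ~l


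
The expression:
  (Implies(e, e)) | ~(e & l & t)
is always true.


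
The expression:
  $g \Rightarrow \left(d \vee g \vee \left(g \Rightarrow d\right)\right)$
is always true.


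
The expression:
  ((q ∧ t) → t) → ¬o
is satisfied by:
  {o: False}


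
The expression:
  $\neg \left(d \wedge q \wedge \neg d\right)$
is always true.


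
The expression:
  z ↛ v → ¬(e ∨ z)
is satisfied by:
  {v: True, z: False}
  {z: False, v: False}
  {z: True, v: True}


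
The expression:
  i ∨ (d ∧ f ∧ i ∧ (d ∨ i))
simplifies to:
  i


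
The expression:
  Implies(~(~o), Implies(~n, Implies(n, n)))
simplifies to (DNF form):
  True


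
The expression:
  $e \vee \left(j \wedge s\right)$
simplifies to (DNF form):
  $e \vee \left(j \wedge s\right)$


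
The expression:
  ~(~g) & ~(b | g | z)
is never true.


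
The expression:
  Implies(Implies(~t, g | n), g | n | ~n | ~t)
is always true.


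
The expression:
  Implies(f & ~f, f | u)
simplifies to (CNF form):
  True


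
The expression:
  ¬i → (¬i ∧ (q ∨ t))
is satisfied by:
  {i: True, t: True, q: True}
  {i: True, t: True, q: False}
  {i: True, q: True, t: False}
  {i: True, q: False, t: False}
  {t: True, q: True, i: False}
  {t: True, q: False, i: False}
  {q: True, t: False, i: False}


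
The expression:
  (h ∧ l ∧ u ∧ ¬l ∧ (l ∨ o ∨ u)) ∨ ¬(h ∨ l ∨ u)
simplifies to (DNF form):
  ¬h ∧ ¬l ∧ ¬u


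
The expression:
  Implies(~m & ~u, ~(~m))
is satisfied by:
  {m: True, u: True}
  {m: True, u: False}
  {u: True, m: False}


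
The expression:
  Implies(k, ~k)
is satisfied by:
  {k: False}


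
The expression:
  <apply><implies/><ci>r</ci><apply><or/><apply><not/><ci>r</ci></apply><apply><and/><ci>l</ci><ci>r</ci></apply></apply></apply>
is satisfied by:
  {l: True, r: False}
  {r: False, l: False}
  {r: True, l: True}


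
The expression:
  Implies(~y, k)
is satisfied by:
  {y: True, k: True}
  {y: True, k: False}
  {k: True, y: False}


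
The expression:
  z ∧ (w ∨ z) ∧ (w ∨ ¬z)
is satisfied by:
  {z: True, w: True}


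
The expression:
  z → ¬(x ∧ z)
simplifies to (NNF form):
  ¬x ∨ ¬z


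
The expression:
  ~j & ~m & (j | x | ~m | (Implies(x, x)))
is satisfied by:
  {j: False, m: False}


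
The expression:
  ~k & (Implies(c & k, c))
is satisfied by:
  {k: False}


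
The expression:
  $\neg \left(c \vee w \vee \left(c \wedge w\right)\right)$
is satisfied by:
  {w: False, c: False}


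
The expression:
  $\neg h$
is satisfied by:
  {h: False}


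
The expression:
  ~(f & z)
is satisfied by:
  {z: False, f: False}
  {f: True, z: False}
  {z: True, f: False}


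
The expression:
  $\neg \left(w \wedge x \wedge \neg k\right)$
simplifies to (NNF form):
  $k \vee \neg w \vee \neg x$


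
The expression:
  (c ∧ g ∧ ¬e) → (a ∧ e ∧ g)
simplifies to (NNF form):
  e ∨ ¬c ∨ ¬g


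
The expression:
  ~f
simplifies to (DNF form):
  ~f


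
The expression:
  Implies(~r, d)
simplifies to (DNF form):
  d | r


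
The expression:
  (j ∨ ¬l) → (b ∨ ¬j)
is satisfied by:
  {b: True, j: False}
  {j: False, b: False}
  {j: True, b: True}


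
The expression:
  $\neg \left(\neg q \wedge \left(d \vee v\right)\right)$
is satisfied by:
  {q: True, v: False, d: False}
  {d: True, q: True, v: False}
  {q: True, v: True, d: False}
  {d: True, q: True, v: True}
  {d: False, v: False, q: False}


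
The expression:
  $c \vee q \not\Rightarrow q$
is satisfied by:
  {c: True}


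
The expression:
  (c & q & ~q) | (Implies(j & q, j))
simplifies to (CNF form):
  True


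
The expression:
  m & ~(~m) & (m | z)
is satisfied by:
  {m: True}


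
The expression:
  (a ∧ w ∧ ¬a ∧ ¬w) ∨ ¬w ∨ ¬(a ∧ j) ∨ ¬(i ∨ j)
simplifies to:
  ¬a ∨ ¬j ∨ ¬w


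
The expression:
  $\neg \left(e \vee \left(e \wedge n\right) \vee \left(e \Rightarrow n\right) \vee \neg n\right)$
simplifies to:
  $\text{False}$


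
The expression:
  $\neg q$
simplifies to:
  $\neg q$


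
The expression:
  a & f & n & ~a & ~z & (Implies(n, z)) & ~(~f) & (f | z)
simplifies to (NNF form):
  False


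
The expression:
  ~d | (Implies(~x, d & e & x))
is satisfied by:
  {x: True, d: False}
  {d: False, x: False}
  {d: True, x: True}


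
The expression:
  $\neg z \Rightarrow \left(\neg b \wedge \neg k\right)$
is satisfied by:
  {z: True, k: False, b: False}
  {b: True, z: True, k: False}
  {z: True, k: True, b: False}
  {b: True, z: True, k: True}
  {b: False, k: False, z: False}


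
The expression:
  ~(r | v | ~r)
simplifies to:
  False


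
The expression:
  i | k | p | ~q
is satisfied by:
  {i: True, k: True, p: True, q: False}
  {i: True, k: True, p: False, q: False}
  {i: True, p: True, q: False, k: False}
  {i: True, p: False, q: False, k: False}
  {k: True, p: True, q: False, i: False}
  {k: True, p: False, q: False, i: False}
  {p: True, k: False, q: False, i: False}
  {p: False, k: False, q: False, i: False}
  {i: True, k: True, q: True, p: True}
  {i: True, k: True, q: True, p: False}
  {i: True, q: True, p: True, k: False}
  {i: True, q: True, p: False, k: False}
  {q: True, k: True, p: True, i: False}
  {q: True, k: True, p: False, i: False}
  {q: True, p: True, k: False, i: False}


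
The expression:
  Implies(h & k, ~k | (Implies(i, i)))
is always true.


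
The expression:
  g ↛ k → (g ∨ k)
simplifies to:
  True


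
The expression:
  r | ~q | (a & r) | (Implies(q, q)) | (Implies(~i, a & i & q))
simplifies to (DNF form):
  True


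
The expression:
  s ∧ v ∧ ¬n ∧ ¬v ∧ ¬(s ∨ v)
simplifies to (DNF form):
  False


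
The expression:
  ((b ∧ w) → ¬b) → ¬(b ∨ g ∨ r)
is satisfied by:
  {b: True, w: True, r: False, g: False}
  {b: True, w: True, g: True, r: False}
  {b: True, w: True, r: True, g: False}
  {b: True, w: True, g: True, r: True}
  {w: True, r: False, g: False, b: False}
  {w: False, r: False, g: False, b: False}


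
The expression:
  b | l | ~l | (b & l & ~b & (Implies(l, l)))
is always true.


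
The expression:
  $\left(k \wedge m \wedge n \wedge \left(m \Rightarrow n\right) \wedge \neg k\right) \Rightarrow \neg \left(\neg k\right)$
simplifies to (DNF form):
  $\text{True}$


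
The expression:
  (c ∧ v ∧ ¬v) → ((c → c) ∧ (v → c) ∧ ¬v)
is always true.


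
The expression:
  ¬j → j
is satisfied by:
  {j: True}


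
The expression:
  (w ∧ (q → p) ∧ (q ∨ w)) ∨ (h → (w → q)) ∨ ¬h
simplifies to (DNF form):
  True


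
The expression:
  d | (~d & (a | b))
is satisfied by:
  {a: True, b: True, d: True}
  {a: True, b: True, d: False}
  {a: True, d: True, b: False}
  {a: True, d: False, b: False}
  {b: True, d: True, a: False}
  {b: True, d: False, a: False}
  {d: True, b: False, a: False}


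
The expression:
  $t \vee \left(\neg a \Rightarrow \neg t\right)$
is always true.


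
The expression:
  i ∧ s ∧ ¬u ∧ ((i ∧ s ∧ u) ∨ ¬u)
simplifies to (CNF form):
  i ∧ s ∧ ¬u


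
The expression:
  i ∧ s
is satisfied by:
  {i: True, s: True}


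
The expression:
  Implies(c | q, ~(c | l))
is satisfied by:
  {l: False, c: False, q: False}
  {q: True, l: False, c: False}
  {l: True, q: False, c: False}


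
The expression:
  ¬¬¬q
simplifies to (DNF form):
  ¬q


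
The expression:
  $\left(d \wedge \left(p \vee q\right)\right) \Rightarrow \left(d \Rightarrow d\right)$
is always true.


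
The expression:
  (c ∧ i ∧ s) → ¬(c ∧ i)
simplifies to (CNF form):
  ¬c ∨ ¬i ∨ ¬s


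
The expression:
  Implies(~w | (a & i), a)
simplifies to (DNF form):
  a | w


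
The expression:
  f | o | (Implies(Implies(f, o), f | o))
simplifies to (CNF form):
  f | o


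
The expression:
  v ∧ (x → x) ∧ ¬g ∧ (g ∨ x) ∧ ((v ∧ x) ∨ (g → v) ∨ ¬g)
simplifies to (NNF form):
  v ∧ x ∧ ¬g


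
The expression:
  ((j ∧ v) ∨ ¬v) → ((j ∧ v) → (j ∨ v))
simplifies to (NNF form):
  True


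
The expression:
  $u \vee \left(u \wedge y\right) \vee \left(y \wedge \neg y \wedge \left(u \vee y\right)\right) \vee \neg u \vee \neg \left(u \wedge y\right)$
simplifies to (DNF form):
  $\text{True}$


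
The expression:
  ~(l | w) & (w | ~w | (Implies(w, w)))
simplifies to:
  ~l & ~w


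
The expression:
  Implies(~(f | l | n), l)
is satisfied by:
  {n: True, l: True, f: True}
  {n: True, l: True, f: False}
  {n: True, f: True, l: False}
  {n: True, f: False, l: False}
  {l: True, f: True, n: False}
  {l: True, f: False, n: False}
  {f: True, l: False, n: False}


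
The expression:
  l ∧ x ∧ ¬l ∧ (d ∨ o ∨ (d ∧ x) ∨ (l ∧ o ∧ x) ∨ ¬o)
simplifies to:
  False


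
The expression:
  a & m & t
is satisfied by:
  {t: True, m: True, a: True}


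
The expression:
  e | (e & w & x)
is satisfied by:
  {e: True}


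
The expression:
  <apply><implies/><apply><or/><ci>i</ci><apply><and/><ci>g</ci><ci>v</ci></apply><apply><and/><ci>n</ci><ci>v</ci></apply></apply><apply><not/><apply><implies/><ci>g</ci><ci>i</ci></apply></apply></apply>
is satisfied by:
  {g: True, v: False, i: False, n: False}
  {n: False, v: False, g: False, i: False}
  {n: True, g: True, v: False, i: False}
  {n: True, v: False, g: False, i: False}
  {g: True, v: True, n: False, i: False}
  {v: True, n: False, g: False, i: False}
  {n: True, v: True, g: True, i: False}


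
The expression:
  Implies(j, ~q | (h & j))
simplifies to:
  h | ~j | ~q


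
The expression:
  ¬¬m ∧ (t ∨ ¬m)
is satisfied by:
  {t: True, m: True}


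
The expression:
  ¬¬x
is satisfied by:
  {x: True}


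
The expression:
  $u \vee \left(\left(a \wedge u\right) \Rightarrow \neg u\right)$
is always true.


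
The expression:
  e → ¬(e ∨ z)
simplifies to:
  ¬e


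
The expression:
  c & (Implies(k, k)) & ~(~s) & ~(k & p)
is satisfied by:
  {c: True, s: True, p: False, k: False}
  {k: True, c: True, s: True, p: False}
  {p: True, c: True, s: True, k: False}


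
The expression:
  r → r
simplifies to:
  True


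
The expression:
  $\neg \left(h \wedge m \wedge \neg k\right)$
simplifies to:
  $k \vee \neg h \vee \neg m$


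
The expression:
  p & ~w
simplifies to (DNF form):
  p & ~w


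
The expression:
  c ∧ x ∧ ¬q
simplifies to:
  c ∧ x ∧ ¬q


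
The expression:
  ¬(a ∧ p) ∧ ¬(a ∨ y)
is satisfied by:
  {y: False, a: False}


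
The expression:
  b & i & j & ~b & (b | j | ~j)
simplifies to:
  False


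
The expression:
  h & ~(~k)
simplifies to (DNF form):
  h & k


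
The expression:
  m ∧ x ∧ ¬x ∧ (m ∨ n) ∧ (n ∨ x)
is never true.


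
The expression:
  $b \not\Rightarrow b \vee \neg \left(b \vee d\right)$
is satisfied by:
  {d: False, b: False}


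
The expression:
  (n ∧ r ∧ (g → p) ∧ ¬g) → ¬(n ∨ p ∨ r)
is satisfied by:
  {g: True, n: False, r: False}
  {g: False, n: False, r: False}
  {r: True, g: True, n: False}
  {r: True, g: False, n: False}
  {n: True, g: True, r: False}
  {n: True, g: False, r: False}
  {n: True, r: True, g: True}


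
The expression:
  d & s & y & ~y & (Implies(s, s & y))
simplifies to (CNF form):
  False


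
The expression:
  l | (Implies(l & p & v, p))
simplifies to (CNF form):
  True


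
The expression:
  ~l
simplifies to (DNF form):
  ~l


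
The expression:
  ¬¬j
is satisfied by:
  {j: True}


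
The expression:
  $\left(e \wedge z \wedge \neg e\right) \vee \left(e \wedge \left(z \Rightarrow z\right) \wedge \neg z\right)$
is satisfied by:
  {e: True, z: False}


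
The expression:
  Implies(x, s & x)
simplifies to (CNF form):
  s | ~x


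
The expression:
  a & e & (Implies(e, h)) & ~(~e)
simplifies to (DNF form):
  a & e & h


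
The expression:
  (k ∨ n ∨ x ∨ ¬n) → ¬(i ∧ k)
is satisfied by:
  {k: False, i: False}
  {i: True, k: False}
  {k: True, i: False}


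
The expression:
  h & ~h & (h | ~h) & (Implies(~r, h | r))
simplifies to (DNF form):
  False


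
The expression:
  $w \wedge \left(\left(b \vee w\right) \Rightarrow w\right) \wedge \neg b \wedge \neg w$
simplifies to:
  $\text{False}$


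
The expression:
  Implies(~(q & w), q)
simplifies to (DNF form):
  q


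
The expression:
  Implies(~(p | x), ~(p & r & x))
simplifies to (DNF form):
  True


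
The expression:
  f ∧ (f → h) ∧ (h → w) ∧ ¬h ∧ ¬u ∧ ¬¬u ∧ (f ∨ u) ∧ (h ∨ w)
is never true.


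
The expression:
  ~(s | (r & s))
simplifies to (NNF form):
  ~s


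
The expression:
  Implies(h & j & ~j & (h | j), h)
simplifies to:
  True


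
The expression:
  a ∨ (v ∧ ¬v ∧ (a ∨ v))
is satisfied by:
  {a: True}


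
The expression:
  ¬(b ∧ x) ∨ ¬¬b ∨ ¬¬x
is always true.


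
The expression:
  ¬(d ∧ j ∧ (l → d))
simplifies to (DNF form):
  ¬d ∨ ¬j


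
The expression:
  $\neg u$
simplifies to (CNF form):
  $\neg u$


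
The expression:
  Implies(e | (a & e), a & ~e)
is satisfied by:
  {e: False}


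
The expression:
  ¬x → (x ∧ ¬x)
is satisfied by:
  {x: True}


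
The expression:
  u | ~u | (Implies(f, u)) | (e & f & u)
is always true.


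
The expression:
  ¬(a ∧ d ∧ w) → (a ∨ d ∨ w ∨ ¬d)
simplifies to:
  True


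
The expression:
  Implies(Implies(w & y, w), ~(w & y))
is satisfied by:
  {w: False, y: False}
  {y: True, w: False}
  {w: True, y: False}


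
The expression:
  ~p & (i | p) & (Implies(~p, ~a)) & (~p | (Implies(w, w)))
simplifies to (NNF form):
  i & ~a & ~p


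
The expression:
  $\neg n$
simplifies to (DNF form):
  $\neg n$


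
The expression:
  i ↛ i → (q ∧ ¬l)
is always true.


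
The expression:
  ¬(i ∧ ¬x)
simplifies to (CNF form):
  x ∨ ¬i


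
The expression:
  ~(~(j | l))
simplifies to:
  j | l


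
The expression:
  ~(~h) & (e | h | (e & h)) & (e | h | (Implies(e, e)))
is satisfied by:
  {h: True}


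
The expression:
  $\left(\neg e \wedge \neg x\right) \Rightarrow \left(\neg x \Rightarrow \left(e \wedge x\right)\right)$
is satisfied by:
  {x: True, e: True}
  {x: True, e: False}
  {e: True, x: False}


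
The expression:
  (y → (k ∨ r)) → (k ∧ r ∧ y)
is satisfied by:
  {y: True, k: False, r: False}
  {r: True, k: True, y: True}


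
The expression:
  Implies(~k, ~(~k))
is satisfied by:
  {k: True}


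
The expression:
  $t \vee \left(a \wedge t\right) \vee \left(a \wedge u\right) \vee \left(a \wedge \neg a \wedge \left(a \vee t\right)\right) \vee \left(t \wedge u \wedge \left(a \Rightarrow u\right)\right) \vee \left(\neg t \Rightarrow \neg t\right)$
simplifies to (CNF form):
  $\text{True}$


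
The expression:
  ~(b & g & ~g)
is always true.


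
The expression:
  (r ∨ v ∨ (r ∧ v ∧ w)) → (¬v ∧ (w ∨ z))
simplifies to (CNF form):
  ¬v ∧ (w ∨ z ∨ ¬r)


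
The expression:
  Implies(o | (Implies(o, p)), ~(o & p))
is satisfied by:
  {p: False, o: False}
  {o: True, p: False}
  {p: True, o: False}


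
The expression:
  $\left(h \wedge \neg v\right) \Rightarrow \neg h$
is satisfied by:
  {v: True, h: False}
  {h: False, v: False}
  {h: True, v: True}


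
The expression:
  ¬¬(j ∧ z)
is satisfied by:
  {z: True, j: True}


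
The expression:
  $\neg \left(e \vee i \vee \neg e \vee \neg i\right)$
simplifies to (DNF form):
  $\text{False}$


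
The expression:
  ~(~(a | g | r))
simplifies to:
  a | g | r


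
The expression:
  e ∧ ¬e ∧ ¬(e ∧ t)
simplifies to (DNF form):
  False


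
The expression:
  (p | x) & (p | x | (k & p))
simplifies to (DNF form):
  p | x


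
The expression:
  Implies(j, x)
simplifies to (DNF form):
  x | ~j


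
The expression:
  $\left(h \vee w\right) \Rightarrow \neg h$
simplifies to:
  $\neg h$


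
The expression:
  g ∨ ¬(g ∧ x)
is always true.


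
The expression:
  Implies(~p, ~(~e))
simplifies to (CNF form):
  e | p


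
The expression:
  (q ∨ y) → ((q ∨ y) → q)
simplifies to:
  q ∨ ¬y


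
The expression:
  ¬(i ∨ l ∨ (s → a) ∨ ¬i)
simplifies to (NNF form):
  False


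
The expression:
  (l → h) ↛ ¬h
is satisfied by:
  {h: True}


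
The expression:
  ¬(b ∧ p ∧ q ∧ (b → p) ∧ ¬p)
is always true.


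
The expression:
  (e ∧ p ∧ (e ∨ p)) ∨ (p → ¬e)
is always true.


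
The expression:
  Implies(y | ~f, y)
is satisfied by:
  {y: True, f: True}
  {y: True, f: False}
  {f: True, y: False}


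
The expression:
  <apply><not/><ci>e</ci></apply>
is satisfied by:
  {e: False}


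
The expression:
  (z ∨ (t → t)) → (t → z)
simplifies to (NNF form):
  z ∨ ¬t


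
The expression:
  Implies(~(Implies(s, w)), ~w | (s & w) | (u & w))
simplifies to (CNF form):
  True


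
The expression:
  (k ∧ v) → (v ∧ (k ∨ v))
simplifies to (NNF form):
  True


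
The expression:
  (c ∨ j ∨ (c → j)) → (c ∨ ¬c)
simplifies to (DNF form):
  True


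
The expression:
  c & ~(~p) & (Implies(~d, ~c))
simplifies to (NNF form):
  c & d & p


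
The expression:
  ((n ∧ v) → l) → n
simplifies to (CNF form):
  n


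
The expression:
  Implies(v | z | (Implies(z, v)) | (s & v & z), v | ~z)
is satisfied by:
  {v: True, z: False}
  {z: False, v: False}
  {z: True, v: True}


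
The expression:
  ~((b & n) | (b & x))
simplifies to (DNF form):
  ~b | (~n & ~x)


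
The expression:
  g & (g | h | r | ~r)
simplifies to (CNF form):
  g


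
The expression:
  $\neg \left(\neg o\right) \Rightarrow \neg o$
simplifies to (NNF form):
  $\neg o$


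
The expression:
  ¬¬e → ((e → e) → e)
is always true.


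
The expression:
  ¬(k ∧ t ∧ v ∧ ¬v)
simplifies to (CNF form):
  True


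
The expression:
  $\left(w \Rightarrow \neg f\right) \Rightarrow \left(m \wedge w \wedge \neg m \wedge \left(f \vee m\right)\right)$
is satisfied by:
  {w: True, f: True}


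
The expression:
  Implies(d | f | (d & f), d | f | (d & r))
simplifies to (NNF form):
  True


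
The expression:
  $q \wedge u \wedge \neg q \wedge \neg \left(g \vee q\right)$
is never true.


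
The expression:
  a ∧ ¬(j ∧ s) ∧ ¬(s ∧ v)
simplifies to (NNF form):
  a ∧ (¬j ∨ ¬s) ∧ (¬s ∨ ¬v)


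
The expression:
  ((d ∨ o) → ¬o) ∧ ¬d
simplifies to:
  ¬d ∧ ¬o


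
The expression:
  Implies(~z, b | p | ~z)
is always true.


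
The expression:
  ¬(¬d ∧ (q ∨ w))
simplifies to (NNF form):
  d ∨ (¬q ∧ ¬w)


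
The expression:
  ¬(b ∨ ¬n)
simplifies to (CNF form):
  n ∧ ¬b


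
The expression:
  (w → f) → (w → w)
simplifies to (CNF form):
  True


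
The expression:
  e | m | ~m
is always true.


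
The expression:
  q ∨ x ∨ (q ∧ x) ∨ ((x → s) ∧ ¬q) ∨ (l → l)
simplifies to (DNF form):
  True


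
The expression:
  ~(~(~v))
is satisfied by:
  {v: False}


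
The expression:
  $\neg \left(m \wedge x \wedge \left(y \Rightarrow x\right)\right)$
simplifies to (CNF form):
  $\neg m \vee \neg x$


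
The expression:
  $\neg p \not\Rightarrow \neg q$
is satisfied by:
  {q: True, p: False}


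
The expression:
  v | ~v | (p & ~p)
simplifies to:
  True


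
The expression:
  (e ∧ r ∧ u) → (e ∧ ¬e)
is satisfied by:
  {u: False, e: False, r: False}
  {r: True, u: False, e: False}
  {e: True, u: False, r: False}
  {r: True, e: True, u: False}
  {u: True, r: False, e: False}
  {r: True, u: True, e: False}
  {e: True, u: True, r: False}


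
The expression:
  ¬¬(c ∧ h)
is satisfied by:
  {h: True, c: True}


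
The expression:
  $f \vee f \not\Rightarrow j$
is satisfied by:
  {f: True}


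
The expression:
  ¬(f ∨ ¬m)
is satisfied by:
  {m: True, f: False}


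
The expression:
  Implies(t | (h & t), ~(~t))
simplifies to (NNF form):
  True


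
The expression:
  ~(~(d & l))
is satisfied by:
  {d: True, l: True}


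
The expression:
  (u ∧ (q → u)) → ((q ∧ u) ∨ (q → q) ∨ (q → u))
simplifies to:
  True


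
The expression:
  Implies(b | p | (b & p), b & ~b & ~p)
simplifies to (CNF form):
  ~b & ~p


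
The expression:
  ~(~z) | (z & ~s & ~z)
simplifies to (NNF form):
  z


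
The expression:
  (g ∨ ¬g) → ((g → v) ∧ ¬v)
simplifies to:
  ¬g ∧ ¬v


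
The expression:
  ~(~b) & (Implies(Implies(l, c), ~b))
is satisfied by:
  {b: True, l: True, c: False}


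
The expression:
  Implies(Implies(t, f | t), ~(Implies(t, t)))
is never true.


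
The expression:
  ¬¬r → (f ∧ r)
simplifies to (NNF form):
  f ∨ ¬r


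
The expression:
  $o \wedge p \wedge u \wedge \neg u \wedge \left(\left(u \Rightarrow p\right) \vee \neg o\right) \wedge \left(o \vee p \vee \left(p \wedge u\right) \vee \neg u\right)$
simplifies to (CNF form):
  $\text{False}$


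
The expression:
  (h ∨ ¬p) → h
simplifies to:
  h ∨ p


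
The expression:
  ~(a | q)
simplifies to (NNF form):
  ~a & ~q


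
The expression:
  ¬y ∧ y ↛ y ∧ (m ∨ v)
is never true.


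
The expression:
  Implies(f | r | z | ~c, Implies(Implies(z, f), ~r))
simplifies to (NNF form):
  ~r | (z & ~f)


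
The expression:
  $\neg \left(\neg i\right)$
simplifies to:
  $i$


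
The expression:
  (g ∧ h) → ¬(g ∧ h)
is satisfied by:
  {h: False, g: False}
  {g: True, h: False}
  {h: True, g: False}


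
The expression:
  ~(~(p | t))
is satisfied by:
  {t: True, p: True}
  {t: True, p: False}
  {p: True, t: False}


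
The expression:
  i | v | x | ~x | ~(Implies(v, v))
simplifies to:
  True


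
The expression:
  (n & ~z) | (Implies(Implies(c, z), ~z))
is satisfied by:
  {z: False}


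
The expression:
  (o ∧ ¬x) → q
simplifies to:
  q ∨ x ∨ ¬o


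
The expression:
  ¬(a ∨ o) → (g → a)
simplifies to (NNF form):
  a ∨ o ∨ ¬g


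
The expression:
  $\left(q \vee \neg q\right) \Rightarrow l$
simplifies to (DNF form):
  $l$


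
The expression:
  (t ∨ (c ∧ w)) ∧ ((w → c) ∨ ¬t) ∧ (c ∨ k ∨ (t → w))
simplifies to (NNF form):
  (c ∨ k) ∧ (c ∨ ¬w) ∧ (t ∨ w)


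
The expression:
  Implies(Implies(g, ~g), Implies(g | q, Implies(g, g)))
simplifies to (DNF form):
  True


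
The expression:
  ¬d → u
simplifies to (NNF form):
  d ∨ u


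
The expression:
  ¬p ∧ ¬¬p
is never true.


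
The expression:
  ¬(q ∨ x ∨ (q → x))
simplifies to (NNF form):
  False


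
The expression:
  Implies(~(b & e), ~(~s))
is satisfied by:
  {b: True, s: True, e: True}
  {b: True, s: True, e: False}
  {s: True, e: True, b: False}
  {s: True, e: False, b: False}
  {b: True, e: True, s: False}


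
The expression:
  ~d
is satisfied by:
  {d: False}


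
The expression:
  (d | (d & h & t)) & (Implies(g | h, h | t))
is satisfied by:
  {t: True, h: True, d: True, g: False}
  {t: True, d: True, g: False, h: False}
  {h: True, d: True, g: False, t: False}
  {d: True, h: False, g: False, t: False}
  {t: True, g: True, d: True, h: True}
  {t: True, g: True, d: True, h: False}
  {g: True, d: True, h: True, t: False}


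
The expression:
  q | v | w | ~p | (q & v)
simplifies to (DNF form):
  q | v | w | ~p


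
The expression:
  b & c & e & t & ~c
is never true.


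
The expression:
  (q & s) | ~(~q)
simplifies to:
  q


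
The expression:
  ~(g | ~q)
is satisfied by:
  {q: True, g: False}


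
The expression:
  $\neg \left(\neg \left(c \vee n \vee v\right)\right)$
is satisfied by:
  {n: True, c: True, v: True}
  {n: True, c: True, v: False}
  {n: True, v: True, c: False}
  {n: True, v: False, c: False}
  {c: True, v: True, n: False}
  {c: True, v: False, n: False}
  {v: True, c: False, n: False}


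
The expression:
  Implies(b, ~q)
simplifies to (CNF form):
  ~b | ~q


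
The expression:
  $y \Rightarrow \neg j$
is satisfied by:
  {y: False, j: False}
  {j: True, y: False}
  {y: True, j: False}


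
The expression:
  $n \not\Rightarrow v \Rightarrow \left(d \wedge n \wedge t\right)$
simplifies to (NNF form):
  $v \vee \left(d \wedge t\right) \vee \neg n$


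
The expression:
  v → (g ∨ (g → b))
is always true.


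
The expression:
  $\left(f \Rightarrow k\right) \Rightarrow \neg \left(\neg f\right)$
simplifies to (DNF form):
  $f$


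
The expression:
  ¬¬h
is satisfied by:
  {h: True}


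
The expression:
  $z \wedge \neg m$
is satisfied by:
  {z: True, m: False}


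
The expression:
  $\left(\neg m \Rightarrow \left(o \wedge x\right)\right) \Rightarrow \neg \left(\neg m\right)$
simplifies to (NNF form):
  $m \vee \neg o \vee \neg x$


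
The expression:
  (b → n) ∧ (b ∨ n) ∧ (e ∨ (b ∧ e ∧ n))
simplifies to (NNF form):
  e ∧ n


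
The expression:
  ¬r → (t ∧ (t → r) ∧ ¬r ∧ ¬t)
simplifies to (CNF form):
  r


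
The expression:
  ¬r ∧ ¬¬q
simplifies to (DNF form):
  q ∧ ¬r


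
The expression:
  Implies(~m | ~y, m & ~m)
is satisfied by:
  {m: True, y: True}


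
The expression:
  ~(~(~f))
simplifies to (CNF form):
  ~f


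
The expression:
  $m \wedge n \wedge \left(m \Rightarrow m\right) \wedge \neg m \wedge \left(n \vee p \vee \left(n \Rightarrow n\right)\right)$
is never true.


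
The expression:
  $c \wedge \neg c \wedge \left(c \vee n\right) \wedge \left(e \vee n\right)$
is never true.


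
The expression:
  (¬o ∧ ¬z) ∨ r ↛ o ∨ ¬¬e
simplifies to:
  e ∨ (r ∧ ¬o) ∨ (¬o ∧ ¬z)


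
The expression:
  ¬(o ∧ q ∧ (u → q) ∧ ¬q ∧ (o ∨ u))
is always true.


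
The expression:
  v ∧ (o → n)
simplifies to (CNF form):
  v ∧ (n ∨ ¬o)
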